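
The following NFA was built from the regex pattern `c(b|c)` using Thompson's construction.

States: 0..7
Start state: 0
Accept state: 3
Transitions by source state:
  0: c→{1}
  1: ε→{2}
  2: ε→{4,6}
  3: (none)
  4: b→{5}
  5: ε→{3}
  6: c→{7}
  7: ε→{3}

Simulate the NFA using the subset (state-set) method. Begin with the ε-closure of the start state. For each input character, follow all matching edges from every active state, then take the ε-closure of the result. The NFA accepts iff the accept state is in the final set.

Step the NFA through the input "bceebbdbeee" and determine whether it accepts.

Answer: REJECT

Derivation:
start: ε-closure({0}) = {0}
'b' @ 1: {}  — state set empty
rest 'ceebbdbeee' ignored (set empty)
after full input: {}  (accept=3 not in)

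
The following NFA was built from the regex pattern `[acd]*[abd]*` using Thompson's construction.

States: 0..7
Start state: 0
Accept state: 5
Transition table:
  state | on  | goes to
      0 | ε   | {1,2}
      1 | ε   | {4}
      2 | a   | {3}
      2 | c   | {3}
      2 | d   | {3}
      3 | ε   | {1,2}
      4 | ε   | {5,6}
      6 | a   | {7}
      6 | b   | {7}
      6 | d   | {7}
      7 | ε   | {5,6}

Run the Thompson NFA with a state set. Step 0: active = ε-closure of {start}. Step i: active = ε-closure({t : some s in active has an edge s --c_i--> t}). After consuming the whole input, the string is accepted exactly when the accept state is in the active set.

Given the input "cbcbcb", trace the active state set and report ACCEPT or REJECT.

Answer: REJECT

Trace:
start: ε-closure({0}) = {0,1,2,4,5,6}
'c' @ 1: {1,2,3,4,5,6}  ✓accept
'b' @ 2: {5,6,7}  ✓accept
'c' @ 3: {}  — no active states
rest 'bcb' ignored (set empty)
end set {} — state 5 not in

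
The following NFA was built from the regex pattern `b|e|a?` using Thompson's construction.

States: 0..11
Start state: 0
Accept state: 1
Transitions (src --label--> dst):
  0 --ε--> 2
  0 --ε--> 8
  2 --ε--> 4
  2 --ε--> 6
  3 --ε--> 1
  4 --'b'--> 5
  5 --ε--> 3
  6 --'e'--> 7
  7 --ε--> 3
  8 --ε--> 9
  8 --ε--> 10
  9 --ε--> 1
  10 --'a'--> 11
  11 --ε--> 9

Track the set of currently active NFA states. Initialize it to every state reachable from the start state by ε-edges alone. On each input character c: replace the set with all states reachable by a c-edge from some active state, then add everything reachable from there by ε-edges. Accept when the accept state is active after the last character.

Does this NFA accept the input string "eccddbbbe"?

start: ε-closure({0}) = {0,1,2,4,6,8,9,10}
'e' @ 1: {1,3,7}  ✓accept
'c' @ 2: {}  — state set empty
rest 'cddbbbe' ignored (set empty)
end set {} — state 1 not in

Answer: REJECT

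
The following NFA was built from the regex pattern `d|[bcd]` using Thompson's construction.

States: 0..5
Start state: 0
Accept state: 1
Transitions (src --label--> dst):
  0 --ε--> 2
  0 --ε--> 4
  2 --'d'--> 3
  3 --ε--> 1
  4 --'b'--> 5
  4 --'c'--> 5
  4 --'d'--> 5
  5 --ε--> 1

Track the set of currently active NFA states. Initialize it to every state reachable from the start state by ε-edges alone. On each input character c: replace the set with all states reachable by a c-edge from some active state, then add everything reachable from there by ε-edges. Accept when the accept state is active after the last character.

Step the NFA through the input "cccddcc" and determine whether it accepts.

Answer: REJECT

Trace:
start: ε-closure({0}) = {0,2,4}
'c' @ 1: {1,5}  ✓accept
'c' @ 2: {}  — dead — no transitions
rest 'cddcc' ignored (set empty)
after full input: {}  (accept=1 not in)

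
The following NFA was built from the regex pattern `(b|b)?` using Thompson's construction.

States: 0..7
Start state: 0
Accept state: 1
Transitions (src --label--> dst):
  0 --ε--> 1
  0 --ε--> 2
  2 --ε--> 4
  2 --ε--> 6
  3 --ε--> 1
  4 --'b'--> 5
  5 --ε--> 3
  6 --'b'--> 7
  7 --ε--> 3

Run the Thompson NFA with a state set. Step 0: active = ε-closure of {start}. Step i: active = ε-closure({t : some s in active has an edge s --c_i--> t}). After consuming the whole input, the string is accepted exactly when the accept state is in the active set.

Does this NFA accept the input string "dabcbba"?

start: ε-closure({0}) = {0,1,2,4,6}
'd' @ 1: {}  — dead — no transitions
rest 'abcbba' ignored (set empty)
after full input: {}  (accept=1 not in)

Answer: REJECT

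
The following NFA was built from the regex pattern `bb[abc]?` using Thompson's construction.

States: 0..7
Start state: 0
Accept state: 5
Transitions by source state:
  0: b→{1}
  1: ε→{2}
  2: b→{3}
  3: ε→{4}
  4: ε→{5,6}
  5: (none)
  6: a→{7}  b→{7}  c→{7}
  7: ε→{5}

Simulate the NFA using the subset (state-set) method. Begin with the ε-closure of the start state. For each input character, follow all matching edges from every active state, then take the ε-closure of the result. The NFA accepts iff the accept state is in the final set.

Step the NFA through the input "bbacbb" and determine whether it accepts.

initial (ε-close {0}): {0}
'b' @ 1: {1,2}
'b' @ 2: {3,4,5,6}  ✓accept
'a' @ 3: {5,7}  ✓accept
'c' @ 4: {}  — no active states
rest 'bb' ignored (set empty)
after full input: {}  (accept=5 not in)

Answer: REJECT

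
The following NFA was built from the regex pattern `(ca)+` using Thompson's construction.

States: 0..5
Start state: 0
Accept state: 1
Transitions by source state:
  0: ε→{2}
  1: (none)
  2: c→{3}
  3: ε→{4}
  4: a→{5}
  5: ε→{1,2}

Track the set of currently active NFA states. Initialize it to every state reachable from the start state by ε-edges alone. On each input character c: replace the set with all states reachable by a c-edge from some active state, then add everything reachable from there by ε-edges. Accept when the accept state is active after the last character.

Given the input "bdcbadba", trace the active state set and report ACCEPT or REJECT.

S₀ = ε-closure({0}) = {0,2}
'b' @ 1: {}  — state set empty
rest 'dcbadba' ignored (set empty)
final: {}; accept 1 not in set

Answer: REJECT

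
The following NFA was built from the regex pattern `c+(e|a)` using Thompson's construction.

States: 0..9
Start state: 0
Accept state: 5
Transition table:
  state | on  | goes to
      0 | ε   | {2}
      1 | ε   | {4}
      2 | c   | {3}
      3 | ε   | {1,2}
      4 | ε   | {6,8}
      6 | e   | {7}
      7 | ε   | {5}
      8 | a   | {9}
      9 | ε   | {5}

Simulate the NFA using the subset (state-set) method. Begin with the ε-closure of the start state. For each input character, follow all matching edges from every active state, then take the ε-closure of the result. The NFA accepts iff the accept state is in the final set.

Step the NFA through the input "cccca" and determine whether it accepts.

Answer: ACCEPT

Trace:
start: ε-closure({0}) = {0,2}
'c' @ 1: {1,2,3,4,6,8}
'c' @ 2: {1,2,3,4,6,8}
'c' @ 3: {1,2,3,4,6,8}
'c' @ 4: {1,2,3,4,6,8}
'a' @ 5: {5,9}  [accepting]
final: {5,9}; accept 5 in set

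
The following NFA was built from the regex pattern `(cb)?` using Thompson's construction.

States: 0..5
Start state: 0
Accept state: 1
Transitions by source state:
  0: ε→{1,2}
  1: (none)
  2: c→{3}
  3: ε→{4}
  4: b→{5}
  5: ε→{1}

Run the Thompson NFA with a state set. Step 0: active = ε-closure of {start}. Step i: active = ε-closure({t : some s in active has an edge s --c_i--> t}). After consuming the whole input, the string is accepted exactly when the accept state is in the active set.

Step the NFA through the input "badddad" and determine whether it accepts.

Answer: REJECT

Trace:
S₀ = ε-closure({0}) = {0,1,2}
'b' @ 1: {}  — no active states
rest 'adddad' ignored (set empty)
final: {}; accept 1 not in set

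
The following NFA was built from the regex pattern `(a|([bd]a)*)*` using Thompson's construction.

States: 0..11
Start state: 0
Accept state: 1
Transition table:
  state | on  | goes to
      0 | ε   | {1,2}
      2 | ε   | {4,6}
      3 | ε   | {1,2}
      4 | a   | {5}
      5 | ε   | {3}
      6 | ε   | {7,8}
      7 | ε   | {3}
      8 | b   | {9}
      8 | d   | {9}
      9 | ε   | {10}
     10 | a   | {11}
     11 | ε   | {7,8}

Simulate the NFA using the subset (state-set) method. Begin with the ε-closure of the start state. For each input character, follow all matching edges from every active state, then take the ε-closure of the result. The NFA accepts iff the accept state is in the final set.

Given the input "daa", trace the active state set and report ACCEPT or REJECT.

Answer: ACCEPT

Steps:
start: ε-closure({0}) = {0,1,2,3,4,6,7,8}
'd' @ 1: {9,10}
'a' @ 2: {1,2,3,4,6,7,8,11}  ✓accept
'a' @ 3: {1,2,3,4,5,6,7,8}  ✓accept
end set {1,2,3,4,5,6,7,8} — state 1 in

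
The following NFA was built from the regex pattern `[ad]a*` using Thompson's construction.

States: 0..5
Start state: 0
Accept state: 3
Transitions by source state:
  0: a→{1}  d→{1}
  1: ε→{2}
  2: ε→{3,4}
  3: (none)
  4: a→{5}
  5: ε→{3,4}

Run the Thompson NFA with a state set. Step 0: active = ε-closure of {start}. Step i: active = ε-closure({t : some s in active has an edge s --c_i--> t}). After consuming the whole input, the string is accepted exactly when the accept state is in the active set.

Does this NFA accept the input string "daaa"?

Answer: ACCEPT

Trace:
start: ε-closure({0}) = {0}
'd' @ 1: {1,2,3,4}  (accept∈set)
'a' @ 2: {3,4,5}  (accept∈set)
'a' @ 3: {3,4,5}  (accept∈set)
'a' @ 4: {3,4,5}  (accept∈set)
after full input: {3,4,5}  (accept=3 in)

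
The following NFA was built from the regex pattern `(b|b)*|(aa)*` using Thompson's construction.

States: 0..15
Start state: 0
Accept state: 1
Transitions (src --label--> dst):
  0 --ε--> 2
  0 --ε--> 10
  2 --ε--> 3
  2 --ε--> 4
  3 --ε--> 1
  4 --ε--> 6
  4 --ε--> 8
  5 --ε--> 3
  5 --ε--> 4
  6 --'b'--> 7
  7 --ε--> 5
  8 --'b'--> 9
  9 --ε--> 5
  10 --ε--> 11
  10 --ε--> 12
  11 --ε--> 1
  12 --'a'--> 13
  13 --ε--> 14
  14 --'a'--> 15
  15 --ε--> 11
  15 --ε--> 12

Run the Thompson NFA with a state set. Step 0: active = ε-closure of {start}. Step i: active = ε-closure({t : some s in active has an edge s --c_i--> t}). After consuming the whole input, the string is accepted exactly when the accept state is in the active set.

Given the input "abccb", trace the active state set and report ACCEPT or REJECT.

Answer: REJECT

Derivation:
S₀ = ε-closure({0}) = {0,1,2,3,4,6,8,10,11,12}
'a' @ 1: {13,14}
'b' @ 2: {}  — dead — no transitions
rest 'ccb' ignored (set empty)
final: {}; accept 1 not in set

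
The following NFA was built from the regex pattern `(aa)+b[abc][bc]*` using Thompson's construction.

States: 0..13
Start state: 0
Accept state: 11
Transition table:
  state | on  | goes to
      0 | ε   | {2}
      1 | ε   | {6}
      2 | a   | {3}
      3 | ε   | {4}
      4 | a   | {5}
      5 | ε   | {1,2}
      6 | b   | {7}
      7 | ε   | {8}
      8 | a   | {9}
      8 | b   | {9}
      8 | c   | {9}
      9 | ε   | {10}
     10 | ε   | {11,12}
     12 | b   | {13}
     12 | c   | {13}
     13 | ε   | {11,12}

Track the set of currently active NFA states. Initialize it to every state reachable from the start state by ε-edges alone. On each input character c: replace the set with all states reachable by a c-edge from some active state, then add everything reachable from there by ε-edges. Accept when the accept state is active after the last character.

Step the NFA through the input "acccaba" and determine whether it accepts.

initial (ε-close {0}): {0,2}
'a' @ 1: {3,4}
'c' @ 2: {}  — no active states
rest 'ccaba' ignored (set empty)
after full input: {}  (accept=11 not in)

Answer: REJECT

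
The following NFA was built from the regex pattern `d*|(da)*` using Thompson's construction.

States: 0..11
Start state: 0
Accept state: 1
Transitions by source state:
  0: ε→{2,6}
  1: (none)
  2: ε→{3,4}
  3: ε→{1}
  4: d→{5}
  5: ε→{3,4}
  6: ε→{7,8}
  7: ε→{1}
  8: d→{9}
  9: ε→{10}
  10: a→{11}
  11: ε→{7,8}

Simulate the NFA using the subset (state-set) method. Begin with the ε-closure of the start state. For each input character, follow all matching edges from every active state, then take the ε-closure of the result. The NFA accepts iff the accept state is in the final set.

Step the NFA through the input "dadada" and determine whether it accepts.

start: ε-closure({0}) = {0,1,2,3,4,6,7,8}
'd' @ 1: {1,3,4,5,9,10}  [accepting]
'a' @ 2: {1,7,8,11}  [accepting]
'd' @ 3: {9,10}
'a' @ 4: {1,7,8,11}  [accepting]
'd' @ 5: {9,10}
'a' @ 6: {1,7,8,11}  [accepting]
after full input: {1,7,8,11}  (accept=1 in)

Answer: ACCEPT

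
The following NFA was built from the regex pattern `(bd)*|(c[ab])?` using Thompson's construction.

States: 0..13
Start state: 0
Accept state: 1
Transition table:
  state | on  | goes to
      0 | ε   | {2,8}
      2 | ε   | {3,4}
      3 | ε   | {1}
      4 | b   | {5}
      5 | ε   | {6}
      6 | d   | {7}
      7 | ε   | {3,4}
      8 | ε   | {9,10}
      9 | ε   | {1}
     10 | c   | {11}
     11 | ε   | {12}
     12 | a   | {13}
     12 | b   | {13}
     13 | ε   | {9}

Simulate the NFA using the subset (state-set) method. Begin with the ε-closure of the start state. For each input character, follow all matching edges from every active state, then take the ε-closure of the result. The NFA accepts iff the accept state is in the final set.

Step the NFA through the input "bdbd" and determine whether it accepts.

S₀ = ε-closure({0}) = {0,1,2,3,4,8,9,10}
'b' @ 1: {5,6}
'd' @ 2: {1,3,4,7}  (accept∈set)
'b' @ 3: {5,6}
'd' @ 4: {1,3,4,7}  (accept∈set)
end set {1,3,4,7} — state 1 in

Answer: ACCEPT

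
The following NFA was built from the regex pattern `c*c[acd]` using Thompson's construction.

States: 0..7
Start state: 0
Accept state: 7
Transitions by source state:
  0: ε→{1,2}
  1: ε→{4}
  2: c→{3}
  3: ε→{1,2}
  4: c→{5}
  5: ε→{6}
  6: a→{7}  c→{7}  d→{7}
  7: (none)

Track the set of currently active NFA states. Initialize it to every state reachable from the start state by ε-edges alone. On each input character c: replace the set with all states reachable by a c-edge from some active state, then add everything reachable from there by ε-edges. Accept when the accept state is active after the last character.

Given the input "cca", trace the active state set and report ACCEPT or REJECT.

Answer: ACCEPT

Derivation:
start: ε-closure({0}) = {0,1,2,4}
'c' @ 1: {1,2,3,4,5,6}
'c' @ 2: {1,2,3,4,5,6,7}  [accepting]
'a' @ 3: {7}  [accepting]
final: {7}; accept 7 in set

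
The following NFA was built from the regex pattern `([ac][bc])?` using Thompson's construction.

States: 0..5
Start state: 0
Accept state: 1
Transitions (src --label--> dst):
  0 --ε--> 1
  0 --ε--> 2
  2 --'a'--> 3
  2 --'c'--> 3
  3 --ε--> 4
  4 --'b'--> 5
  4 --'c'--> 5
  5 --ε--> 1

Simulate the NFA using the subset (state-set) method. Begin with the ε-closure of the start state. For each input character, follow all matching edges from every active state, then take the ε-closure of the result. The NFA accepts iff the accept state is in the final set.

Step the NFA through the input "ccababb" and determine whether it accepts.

start: ε-closure({0}) = {0,1,2}
'c' @ 1: {3,4}
'c' @ 2: {1,5}  [accepting]
'a' @ 3: {}  — dead — no transitions
rest 'babb' ignored (set empty)
after full input: {}  (accept=1 not in)

Answer: REJECT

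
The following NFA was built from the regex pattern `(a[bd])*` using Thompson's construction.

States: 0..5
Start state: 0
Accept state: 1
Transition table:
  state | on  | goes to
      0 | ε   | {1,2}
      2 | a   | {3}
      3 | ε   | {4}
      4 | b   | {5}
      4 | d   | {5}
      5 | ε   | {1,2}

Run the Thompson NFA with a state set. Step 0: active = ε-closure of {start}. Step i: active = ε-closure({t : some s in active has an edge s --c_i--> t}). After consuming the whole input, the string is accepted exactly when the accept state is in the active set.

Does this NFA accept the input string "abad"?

Answer: ACCEPT

Derivation:
initial (ε-close {0}): {0,1,2}
'a' @ 1: {3,4}
'b' @ 2: {1,2,5}  ✓accept
'a' @ 3: {3,4}
'd' @ 4: {1,2,5}  ✓accept
end set {1,2,5} — state 1 in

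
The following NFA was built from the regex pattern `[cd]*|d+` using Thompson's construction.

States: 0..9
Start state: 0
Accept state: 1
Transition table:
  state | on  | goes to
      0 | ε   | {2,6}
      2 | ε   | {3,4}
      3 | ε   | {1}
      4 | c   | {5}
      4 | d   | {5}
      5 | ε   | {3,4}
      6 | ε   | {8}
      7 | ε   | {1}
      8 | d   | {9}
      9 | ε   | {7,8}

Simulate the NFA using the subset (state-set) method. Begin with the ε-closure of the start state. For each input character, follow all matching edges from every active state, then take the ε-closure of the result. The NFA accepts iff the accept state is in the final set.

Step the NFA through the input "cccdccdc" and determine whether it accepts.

Answer: ACCEPT

Steps:
start: ε-closure({0}) = {0,1,2,3,4,6,8}
'c' @ 1: {1,3,4,5}  [accepting]
'c' @ 2: {1,3,4,5}  [accepting]
'c' @ 3: {1,3,4,5}  [accepting]
'd' @ 4: {1,3,4,5}  [accepting]
'c' @ 5: {1,3,4,5}  [accepting]
'c' @ 6: {1,3,4,5}  [accepting]
'd' @ 7: {1,3,4,5}  [accepting]
'c' @ 8: {1,3,4,5}  [accepting]
final: {1,3,4,5}; accept 1 in set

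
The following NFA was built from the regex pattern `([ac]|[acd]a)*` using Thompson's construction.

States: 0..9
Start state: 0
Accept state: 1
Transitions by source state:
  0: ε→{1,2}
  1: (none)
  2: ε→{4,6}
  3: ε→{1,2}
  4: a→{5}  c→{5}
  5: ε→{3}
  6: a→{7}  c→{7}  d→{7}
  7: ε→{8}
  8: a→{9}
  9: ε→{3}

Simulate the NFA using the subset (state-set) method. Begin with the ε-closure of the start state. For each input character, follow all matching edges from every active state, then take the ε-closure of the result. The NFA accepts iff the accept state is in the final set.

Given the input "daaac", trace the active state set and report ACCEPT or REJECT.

Answer: ACCEPT

Derivation:
start: ε-closure({0}) = {0,1,2,4,6}
'd' @ 1: {7,8}
'a' @ 2: {1,2,3,4,6,9}  ✓accept
'a' @ 3: {1,2,3,4,5,6,7,8}  ✓accept
'a' @ 4: {1,2,3,4,5,6,7,8,9}  ✓accept
'c' @ 5: {1,2,3,4,5,6,7,8}  ✓accept
final: {1,2,3,4,5,6,7,8}; accept 1 in set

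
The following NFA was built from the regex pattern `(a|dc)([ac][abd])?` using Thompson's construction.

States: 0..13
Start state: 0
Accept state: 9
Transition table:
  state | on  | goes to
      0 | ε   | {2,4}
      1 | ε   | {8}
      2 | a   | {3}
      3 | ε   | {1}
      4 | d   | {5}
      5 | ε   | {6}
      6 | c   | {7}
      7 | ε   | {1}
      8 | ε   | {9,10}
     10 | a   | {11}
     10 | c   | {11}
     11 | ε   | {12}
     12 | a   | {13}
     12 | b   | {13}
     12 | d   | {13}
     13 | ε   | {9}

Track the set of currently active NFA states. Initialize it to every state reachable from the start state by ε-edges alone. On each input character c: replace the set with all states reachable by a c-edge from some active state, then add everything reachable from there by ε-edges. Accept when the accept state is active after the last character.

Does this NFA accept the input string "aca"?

S₀ = ε-closure({0}) = {0,2,4}
'a' @ 1: {1,3,8,9,10}  ✓accept
'c' @ 2: {11,12}
'a' @ 3: {9,13}  ✓accept
after full input: {9,13}  (accept=9 in)

Answer: ACCEPT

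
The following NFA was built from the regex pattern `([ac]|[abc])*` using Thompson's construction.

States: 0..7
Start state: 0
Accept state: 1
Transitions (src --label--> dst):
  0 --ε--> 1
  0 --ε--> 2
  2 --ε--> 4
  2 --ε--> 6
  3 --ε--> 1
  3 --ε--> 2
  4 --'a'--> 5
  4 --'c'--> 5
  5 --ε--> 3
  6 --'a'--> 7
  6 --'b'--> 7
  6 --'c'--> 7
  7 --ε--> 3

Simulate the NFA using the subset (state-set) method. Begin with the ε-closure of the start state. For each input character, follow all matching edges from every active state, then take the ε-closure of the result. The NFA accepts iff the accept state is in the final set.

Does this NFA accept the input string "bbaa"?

start: ε-closure({0}) = {0,1,2,4,6}
'b' @ 1: {1,2,3,4,6,7}  [accepting]
'b' @ 2: {1,2,3,4,6,7}  [accepting]
'a' @ 3: {1,2,3,4,5,6,7}  [accepting]
'a' @ 4: {1,2,3,4,5,6,7}  [accepting]
after full input: {1,2,3,4,5,6,7}  (accept=1 in)

Answer: ACCEPT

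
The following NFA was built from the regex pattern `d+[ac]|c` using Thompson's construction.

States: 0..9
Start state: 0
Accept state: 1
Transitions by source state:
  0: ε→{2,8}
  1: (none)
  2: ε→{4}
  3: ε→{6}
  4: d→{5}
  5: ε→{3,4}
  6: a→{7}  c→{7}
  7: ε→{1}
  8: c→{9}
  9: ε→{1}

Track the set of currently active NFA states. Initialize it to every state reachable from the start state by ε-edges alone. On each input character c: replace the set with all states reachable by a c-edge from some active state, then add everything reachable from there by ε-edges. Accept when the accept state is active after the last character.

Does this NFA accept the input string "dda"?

Answer: ACCEPT

Steps:
start: ε-closure({0}) = {0,2,4,8}
'd' @ 1: {3,4,5,6}
'd' @ 2: {3,4,5,6}
'a' @ 3: {1,7}  [accepting]
final: {1,7}; accept 1 in set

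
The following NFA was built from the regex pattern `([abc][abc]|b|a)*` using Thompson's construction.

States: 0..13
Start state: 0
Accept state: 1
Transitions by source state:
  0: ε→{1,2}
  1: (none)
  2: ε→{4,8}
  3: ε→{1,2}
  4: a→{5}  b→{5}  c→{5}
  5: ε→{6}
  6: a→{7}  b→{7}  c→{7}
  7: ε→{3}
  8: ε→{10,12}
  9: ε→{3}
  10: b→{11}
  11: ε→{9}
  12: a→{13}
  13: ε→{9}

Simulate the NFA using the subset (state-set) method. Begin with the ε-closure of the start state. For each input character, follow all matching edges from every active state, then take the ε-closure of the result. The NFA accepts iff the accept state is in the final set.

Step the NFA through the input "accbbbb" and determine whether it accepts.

Answer: ACCEPT

Derivation:
initial (ε-close {0}): {0,1,2,4,8,10,12}
'a' @ 1: {1,2,3,4,5,6,8,9,10,12,13}  [accepting]
'c' @ 2: {1,2,3,4,5,6,7,8,10,12}  [accepting]
'c' @ 3: {1,2,3,4,5,6,7,8,10,12}  [accepting]
'b' @ 4: {1,2,3,4,5,6,7,8,9,10,11,12}  [accepting]
'b' @ 5: {1,2,3,4,5,6,7,8,9,10,11,12}  [accepting]
'b' @ 6: {1,2,3,4,5,6,7,8,9,10,11,12}  [accepting]
'b' @ 7: {1,2,3,4,5,6,7,8,9,10,11,12}  [accepting]
final: {1,2,3,4,5,6,7,8,9,10,11,12}; accept 1 in set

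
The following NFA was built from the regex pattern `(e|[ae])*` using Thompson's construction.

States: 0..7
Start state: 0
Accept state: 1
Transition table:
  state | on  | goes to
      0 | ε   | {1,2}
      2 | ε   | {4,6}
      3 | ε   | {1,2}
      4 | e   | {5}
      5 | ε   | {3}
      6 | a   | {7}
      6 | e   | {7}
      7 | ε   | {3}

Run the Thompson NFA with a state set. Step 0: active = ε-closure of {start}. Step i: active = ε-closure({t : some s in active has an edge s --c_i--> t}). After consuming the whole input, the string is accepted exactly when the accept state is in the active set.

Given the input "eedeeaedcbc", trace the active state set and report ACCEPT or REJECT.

S₀ = ε-closure({0}) = {0,1,2,4,6}
'e' @ 1: {1,2,3,4,5,6,7}  (accept∈set)
'e' @ 2: {1,2,3,4,5,6,7}  (accept∈set)
'd' @ 3: {}  — state set empty
rest 'eeaedcbc' ignored (set empty)
final: {}; accept 1 not in set

Answer: REJECT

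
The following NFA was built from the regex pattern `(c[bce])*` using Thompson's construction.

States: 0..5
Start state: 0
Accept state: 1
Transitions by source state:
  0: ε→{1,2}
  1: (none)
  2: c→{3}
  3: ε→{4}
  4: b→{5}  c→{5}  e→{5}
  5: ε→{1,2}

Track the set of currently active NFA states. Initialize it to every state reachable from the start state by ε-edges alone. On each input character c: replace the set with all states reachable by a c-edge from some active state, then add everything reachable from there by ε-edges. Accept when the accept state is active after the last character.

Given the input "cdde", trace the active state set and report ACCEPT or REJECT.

Answer: REJECT

Steps:
S₀ = ε-closure({0}) = {0,1,2}
'c' @ 1: {3,4}
'd' @ 2: {}  — dead — no transitions
rest 'de' ignored (set empty)
end set {} — state 1 not in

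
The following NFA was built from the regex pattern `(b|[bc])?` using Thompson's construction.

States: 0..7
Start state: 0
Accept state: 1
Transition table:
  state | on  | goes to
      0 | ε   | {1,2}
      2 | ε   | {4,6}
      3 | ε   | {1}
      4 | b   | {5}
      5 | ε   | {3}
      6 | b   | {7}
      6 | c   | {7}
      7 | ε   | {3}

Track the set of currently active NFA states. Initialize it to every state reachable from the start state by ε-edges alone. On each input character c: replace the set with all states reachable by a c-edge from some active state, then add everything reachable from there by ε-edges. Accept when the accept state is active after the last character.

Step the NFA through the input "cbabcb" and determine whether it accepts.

Answer: REJECT

Derivation:
initial (ε-close {0}): {0,1,2,4,6}
'c' @ 1: {1,3,7}  ✓accept
'b' @ 2: {}  — no active states
rest 'abcb' ignored (set empty)
after full input: {}  (accept=1 not in)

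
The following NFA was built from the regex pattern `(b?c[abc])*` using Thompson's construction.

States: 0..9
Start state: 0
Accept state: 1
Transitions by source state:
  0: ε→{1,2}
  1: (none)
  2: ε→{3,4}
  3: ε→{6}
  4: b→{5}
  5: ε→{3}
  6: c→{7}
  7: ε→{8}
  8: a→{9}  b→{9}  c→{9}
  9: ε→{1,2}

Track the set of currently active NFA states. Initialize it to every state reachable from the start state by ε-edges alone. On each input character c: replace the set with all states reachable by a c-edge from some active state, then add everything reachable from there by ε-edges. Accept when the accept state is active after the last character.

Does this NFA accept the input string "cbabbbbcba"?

Answer: REJECT

Derivation:
start: ε-closure({0}) = {0,1,2,3,4,6}
'c' @ 1: {7,8}
'b' @ 2: {1,2,3,4,6,9}  ✓accept
'a' @ 3: {}  — no active states
rest 'bbbbcba' ignored (set empty)
after full input: {}  (accept=1 not in)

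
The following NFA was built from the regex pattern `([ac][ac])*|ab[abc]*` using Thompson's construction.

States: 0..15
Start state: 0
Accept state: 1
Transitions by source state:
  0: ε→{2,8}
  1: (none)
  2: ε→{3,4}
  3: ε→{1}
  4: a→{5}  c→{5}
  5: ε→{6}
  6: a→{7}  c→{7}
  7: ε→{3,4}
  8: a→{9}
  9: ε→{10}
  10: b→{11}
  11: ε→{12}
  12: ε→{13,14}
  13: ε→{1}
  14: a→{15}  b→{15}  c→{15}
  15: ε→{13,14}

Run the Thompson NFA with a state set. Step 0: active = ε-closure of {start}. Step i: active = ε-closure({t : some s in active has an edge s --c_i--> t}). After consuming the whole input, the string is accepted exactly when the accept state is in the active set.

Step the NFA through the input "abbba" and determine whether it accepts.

S₀ = ε-closure({0}) = {0,1,2,3,4,8}
'a' @ 1: {5,6,9,10}
'b' @ 2: {1,11,12,13,14}  [accepting]
'b' @ 3: {1,13,14,15}  [accepting]
'b' @ 4: {1,13,14,15}  [accepting]
'a' @ 5: {1,13,14,15}  [accepting]
end set {1,13,14,15} — state 1 in

Answer: ACCEPT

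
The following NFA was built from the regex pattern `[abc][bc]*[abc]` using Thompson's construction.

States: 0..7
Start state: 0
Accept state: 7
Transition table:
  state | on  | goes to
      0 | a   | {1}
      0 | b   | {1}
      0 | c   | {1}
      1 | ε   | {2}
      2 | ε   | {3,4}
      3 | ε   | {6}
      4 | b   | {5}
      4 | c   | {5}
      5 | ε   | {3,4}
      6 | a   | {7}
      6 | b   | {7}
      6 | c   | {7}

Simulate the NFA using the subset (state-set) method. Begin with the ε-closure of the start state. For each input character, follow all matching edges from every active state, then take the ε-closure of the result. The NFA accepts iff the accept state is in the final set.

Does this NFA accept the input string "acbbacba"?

Answer: REJECT

Derivation:
initial (ε-close {0}): {0}
'a' @ 1: {1,2,3,4,6}
'c' @ 2: {3,4,5,6,7}  ✓accept
'b' @ 3: {3,4,5,6,7}  ✓accept
'b' @ 4: {3,4,5,6,7}  ✓accept
'a' @ 5: {7}  ✓accept
'c' @ 6: {}  — dead — no transitions
rest 'ba' ignored (set empty)
final: {}; accept 7 not in set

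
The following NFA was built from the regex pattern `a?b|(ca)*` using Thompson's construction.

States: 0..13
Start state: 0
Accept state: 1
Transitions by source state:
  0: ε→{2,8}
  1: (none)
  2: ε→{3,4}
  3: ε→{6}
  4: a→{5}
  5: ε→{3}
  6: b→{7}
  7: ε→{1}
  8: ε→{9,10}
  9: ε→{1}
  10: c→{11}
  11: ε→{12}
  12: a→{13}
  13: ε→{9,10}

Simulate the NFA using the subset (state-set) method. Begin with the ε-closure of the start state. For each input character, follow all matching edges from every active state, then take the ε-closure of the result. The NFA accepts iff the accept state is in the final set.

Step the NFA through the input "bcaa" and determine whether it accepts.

S₀ = ε-closure({0}) = {0,1,2,3,4,6,8,9,10}
'b' @ 1: {1,7}  [accepting]
'c' @ 2: {}  — dead — no transitions
rest 'aa' ignored (set empty)
after full input: {}  (accept=1 not in)

Answer: REJECT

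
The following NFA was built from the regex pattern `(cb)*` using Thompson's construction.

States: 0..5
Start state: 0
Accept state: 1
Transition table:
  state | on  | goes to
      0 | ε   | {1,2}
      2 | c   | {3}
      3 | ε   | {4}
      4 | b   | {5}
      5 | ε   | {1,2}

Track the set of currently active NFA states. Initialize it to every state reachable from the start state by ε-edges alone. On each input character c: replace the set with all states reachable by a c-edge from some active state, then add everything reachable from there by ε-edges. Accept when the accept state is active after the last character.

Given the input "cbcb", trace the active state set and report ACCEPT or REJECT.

Answer: ACCEPT

Steps:
S₀ = ε-closure({0}) = {0,1,2}
'c' @ 1: {3,4}
'b' @ 2: {1,2,5}  [accepting]
'c' @ 3: {3,4}
'b' @ 4: {1,2,5}  [accepting]
after full input: {1,2,5}  (accept=1 in)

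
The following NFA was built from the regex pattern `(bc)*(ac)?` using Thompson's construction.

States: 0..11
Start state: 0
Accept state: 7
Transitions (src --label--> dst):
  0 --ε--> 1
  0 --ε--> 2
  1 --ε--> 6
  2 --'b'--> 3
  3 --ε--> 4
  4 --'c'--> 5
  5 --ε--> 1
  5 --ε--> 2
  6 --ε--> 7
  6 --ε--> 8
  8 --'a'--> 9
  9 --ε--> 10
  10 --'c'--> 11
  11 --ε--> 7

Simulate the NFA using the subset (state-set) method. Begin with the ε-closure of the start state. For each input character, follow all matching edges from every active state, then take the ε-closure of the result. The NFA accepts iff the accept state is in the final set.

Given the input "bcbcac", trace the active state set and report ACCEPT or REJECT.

S₀ = ε-closure({0}) = {0,1,2,6,7,8}
'b' @ 1: {3,4}
'c' @ 2: {1,2,5,6,7,8}  (accept∈set)
'b' @ 3: {3,4}
'c' @ 4: {1,2,5,6,7,8}  (accept∈set)
'a' @ 5: {9,10}
'c' @ 6: {7,11}  (accept∈set)
final: {7,11}; accept 7 in set

Answer: ACCEPT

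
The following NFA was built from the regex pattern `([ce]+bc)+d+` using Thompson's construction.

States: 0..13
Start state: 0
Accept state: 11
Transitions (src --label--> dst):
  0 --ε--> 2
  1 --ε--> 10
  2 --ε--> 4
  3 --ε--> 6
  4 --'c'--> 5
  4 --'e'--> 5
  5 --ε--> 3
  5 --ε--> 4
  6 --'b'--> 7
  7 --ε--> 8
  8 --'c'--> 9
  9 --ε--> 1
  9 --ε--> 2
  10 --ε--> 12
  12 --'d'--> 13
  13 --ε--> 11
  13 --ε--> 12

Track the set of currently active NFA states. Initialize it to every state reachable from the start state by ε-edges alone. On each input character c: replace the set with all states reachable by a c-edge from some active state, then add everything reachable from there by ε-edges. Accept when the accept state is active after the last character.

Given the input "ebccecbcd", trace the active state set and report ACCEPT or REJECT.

start: ε-closure({0}) = {0,2,4}
'e' @ 1: {3,4,5,6}
'b' @ 2: {7,8}
'c' @ 3: {1,2,4,9,10,12}
'c' @ 4: {3,4,5,6}
'e' @ 5: {3,4,5,6}
'c' @ 6: {3,4,5,6}
'b' @ 7: {7,8}
'c' @ 8: {1,2,4,9,10,12}
'd' @ 9: {11,12,13}  (accept∈set)
final: {11,12,13}; accept 11 in set

Answer: ACCEPT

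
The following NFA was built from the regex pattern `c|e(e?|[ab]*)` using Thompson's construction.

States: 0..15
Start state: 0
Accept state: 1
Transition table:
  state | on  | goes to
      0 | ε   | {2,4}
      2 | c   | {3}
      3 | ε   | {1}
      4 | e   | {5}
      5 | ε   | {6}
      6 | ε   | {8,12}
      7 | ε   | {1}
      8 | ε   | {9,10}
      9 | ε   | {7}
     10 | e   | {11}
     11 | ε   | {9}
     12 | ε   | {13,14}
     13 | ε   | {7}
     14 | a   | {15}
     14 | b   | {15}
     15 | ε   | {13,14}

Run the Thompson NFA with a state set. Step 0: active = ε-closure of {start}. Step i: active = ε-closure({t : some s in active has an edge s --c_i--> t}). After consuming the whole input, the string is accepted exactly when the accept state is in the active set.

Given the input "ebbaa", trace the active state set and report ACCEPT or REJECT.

Answer: ACCEPT

Trace:
start: ε-closure({0}) = {0,2,4}
'e' @ 1: {1,5,6,7,8,9,10,12,13,14}  [accepting]
'b' @ 2: {1,7,13,14,15}  [accepting]
'b' @ 3: {1,7,13,14,15}  [accepting]
'a' @ 4: {1,7,13,14,15}  [accepting]
'a' @ 5: {1,7,13,14,15}  [accepting]
end set {1,7,13,14,15} — state 1 in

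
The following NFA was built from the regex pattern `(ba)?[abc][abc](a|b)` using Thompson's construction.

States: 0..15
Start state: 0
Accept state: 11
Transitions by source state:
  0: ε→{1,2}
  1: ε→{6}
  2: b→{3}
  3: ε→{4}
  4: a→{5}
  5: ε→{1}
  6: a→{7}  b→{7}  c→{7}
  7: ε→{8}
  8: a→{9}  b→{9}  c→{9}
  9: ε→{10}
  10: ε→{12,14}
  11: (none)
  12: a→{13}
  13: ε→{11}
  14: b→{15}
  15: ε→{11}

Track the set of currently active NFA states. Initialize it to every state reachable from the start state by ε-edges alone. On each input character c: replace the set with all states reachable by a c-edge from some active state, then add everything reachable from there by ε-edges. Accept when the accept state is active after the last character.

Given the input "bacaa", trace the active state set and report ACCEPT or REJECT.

Answer: ACCEPT

Derivation:
initial (ε-close {0}): {0,1,2,6}
'b' @ 1: {3,4,7,8}
'a' @ 2: {1,5,6,9,10,12,14}
'c' @ 3: {7,8}
'a' @ 4: {9,10,12,14}
'a' @ 5: {11,13}  [accepting]
end set {11,13} — state 11 in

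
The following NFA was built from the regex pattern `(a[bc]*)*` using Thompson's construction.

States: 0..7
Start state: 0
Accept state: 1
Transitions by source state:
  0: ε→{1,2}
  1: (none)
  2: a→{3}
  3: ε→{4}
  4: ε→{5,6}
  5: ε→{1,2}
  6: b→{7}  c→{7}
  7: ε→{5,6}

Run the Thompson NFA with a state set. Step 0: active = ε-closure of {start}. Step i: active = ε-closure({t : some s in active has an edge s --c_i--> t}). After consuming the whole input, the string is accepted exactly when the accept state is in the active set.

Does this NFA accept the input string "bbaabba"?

Answer: REJECT

Steps:
S₀ = ε-closure({0}) = {0,1,2}
'b' @ 1: {}  — no active states
rest 'baabba' ignored (set empty)
final: {}; accept 1 not in set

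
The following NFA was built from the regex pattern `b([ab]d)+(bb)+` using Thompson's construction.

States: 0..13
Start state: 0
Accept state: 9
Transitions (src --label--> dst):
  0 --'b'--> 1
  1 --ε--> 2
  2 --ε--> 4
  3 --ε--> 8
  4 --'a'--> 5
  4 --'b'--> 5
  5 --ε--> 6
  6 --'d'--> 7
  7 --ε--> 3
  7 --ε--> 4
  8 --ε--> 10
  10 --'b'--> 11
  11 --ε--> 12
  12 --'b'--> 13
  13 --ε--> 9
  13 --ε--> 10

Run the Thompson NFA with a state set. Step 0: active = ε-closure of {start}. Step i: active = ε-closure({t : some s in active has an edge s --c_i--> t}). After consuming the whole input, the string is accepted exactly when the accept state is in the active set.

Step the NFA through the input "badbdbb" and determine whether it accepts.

Answer: ACCEPT

Steps:
initial (ε-close {0}): {0}
'b' @ 1: {1,2,4}
'a' @ 2: {5,6}
'd' @ 3: {3,4,7,8,10}
'b' @ 4: {5,6,11,12}
'd' @ 5: {3,4,7,8,10}
'b' @ 6: {5,6,11,12}
'b' @ 7: {9,10,13}  [accepting]
end set {9,10,13} — state 9 in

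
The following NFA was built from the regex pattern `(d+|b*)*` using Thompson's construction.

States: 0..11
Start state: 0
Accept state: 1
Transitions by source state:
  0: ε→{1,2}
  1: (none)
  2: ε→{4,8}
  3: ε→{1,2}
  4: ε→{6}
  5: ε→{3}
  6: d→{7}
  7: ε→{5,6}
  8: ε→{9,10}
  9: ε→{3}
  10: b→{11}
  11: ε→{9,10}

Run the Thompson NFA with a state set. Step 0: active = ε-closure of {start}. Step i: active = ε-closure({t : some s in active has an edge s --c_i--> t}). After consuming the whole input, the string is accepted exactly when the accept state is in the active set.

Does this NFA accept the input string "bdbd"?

Answer: ACCEPT

Derivation:
initial (ε-close {0}): {0,1,2,3,4,6,8,9,10}
'b' @ 1: {1,2,3,4,6,8,9,10,11}  (accept∈set)
'd' @ 2: {1,2,3,4,5,6,7,8,9,10}  (accept∈set)
'b' @ 3: {1,2,3,4,6,8,9,10,11}  (accept∈set)
'd' @ 4: {1,2,3,4,5,6,7,8,9,10}  (accept∈set)
end set {1,2,3,4,5,6,7,8,9,10} — state 1 in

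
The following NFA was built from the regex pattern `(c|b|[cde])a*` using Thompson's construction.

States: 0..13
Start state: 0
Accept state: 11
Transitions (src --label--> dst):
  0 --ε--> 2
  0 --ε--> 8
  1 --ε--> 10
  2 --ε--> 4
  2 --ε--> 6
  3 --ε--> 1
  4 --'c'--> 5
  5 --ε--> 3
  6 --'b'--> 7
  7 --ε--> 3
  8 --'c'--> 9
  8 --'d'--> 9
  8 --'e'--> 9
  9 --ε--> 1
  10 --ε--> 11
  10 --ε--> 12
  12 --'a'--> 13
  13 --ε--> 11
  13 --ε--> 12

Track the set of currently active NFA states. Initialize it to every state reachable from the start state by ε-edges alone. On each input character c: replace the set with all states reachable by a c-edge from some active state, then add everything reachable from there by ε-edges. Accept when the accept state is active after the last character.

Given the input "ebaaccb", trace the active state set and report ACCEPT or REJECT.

Answer: REJECT

Trace:
start: ε-closure({0}) = {0,2,4,6,8}
'e' @ 1: {1,9,10,11,12}  [accepting]
'b' @ 2: {}  — state set empty
rest 'aaccb' ignored (set empty)
final: {}; accept 11 not in set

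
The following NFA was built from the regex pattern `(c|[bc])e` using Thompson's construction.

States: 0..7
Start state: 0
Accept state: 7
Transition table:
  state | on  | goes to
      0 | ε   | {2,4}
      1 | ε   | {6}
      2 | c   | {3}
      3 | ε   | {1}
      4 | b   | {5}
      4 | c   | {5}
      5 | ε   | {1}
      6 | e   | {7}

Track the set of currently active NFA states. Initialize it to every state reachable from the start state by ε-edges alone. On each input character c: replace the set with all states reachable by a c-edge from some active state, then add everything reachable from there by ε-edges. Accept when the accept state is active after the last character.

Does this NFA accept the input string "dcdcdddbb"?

Answer: REJECT

Trace:
start: ε-closure({0}) = {0,2,4}
'd' @ 1: {}  — state set empty
rest 'cdcdddbb' ignored (set empty)
after full input: {}  (accept=7 not in)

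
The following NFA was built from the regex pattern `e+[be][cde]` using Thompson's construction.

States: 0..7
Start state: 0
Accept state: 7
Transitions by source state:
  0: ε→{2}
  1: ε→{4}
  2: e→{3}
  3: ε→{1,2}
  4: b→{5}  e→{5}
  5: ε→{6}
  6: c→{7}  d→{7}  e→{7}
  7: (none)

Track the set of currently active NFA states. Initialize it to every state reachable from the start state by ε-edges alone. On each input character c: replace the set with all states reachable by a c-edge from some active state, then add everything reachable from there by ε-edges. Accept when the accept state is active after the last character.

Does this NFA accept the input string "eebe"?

initial (ε-close {0}): {0,2}
'e' @ 1: {1,2,3,4}
'e' @ 2: {1,2,3,4,5,6}
'b' @ 3: {5,6}
'e' @ 4: {7}  [accepting]
final: {7}; accept 7 in set

Answer: ACCEPT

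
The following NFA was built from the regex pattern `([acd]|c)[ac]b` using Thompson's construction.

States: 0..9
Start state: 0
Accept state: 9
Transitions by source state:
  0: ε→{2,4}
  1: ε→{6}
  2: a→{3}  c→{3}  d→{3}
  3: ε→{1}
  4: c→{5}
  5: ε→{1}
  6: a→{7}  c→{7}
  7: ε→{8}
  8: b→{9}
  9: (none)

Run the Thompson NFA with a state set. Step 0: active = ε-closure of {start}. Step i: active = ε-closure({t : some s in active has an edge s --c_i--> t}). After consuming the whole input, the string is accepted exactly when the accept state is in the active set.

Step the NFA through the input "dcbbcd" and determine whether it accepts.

Answer: REJECT

Derivation:
S₀ = ε-closure({0}) = {0,2,4}
'd' @ 1: {1,3,6}
'c' @ 2: {7,8}
'b' @ 3: {9}  (accept∈set)
'b' @ 4: {}  — no active states
rest 'cd' ignored (set empty)
after full input: {}  (accept=9 not in)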